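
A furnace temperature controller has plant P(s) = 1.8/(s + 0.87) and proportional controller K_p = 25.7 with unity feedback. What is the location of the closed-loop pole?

Closed-loop transfer function: T(s) = K_p·P(s)/(1 + K_p·P(s)) = 46.26/(s + 0.87 + 46.26) = 46.26/(s + 47.13).
The closed-loop pole is at s = −47.13.

s = -47.13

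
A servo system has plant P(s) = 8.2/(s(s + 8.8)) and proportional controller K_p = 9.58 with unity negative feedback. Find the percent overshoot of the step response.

The closed-loop denominator s² + 8.8s + 78.56 gives ω_n = √78.56 = 8.863 and ζ = 8.8/(2ω_n) = 0.4964.
%OS = 100·exp(−πζ/√(1−ζ²)) = 100·exp(−π·0.4964/√0.7536) = 16.6%.

16.6%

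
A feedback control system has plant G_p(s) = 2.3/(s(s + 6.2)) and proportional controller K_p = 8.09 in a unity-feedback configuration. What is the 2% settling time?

T_s ≈ 1.29 s

The closed-loop denominator s² + 6.2s + 18.61 gives ω_n = √18.61 = 4.314 and ζ = 6.2/(2ω_n) = 0.7187.
2% settling time T_s ≈ 4/(ζω_n) = 4/3.1 = 1.29 s.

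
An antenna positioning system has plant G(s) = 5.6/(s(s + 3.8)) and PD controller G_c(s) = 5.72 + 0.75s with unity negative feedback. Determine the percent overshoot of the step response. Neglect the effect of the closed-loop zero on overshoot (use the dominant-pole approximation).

4.33%

Forward path: (5.72 + 0.75s)·5.6/(s(s+3.8)). The closed-loop characteristic equation is s² + (3.8 + 5.6·0.75)s + 5.6·5.72 = 0.
That is s² + 8s + 32.03 = 0, so ω_n = 5.66 rad/s and ζ = 8/(2·5.66) = 0.7068.
%OS = 100·exp(−πζ/√(1−ζ²)) = 4.33%.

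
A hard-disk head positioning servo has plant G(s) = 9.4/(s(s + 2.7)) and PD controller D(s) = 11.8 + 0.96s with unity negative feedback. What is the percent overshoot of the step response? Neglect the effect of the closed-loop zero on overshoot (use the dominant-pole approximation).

Forward path: (11.8 + 0.96s)·9.4/(s(s+2.7)). The closed-loop characteristic equation is s² + (2.7 + 9.4·0.96)s + 9.4·11.8 = 0.
That is s² + 11.72s + 110.9 = 0, so ω_n = 10.53 rad/s and ζ = 11.72/(2·10.53) = 0.5566.
%OS = 100·exp(−πζ/√(1−ζ²)) = 12.2%.

12.2%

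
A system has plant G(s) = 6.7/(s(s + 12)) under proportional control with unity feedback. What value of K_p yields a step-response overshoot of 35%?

From %OS = 100·exp(−πζ/√(1−ζ²)) = 35%, ζ = −ln(0.35)/√(π²+ln²(0.35)) = 0.3169.
Characteristic equation s² + 12s + 6.7K_p = 0 gives ζ = 12/(2√(6.7K_p)).
Setting ζ = 0.3169: √(6.7K_p) = 12/(2·0.3169) = 18.93, so K_p = 358.4/6.7 = 53.5.

K_p = 53.5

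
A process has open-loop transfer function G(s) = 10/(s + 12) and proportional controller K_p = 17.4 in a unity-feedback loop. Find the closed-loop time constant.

τ = 0.00538 s

Closed-loop transfer function: T(s) = K_p·G(s)/(1 + K_p·G(s)) = 174/(s + 12 + 174) = 174/(s + 186).
Time constant τ = 1/186 = 0.00538 s.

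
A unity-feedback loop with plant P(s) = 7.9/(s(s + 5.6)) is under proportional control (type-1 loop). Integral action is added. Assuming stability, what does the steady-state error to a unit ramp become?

0

The integrator raises the loop to type 2, so K_v → ∞ and e_ss to a ramp is zero.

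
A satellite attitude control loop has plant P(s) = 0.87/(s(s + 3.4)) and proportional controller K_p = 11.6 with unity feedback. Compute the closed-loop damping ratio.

1 + K_p·P(s) = 0 gives s² + 3.4s + 10.09 = 0.
So ω_n² = 10.09 ⇒ ω_n = 3.177 rad/s, and ζ = 3.4/(2ω_n) = 0.535.

ζ = 0.535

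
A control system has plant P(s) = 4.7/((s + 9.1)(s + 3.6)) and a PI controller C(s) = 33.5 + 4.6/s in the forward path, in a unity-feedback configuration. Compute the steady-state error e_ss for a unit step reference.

The open loop C(s)P(s) has a pole at the origin (type 1), so the static position error constant is infinite and e_ss = 1/(1+∞) = 0.

0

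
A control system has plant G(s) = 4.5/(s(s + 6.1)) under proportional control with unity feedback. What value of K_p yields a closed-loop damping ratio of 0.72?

Closed-loop characteristic equation: s² + 6.1s + K_p·4.5 = 0.
So ω_n = √(4.5K_p) and 2ζω_n = 6.1, giving ζ = 6.1/(2√(4.5K_p)).
Setting ζ = 0.72: √(4.5K_p) = 6.1/(2·0.72) = 4.236, so K_p = 17.94/4.5 = 3.99.

K_p = 3.99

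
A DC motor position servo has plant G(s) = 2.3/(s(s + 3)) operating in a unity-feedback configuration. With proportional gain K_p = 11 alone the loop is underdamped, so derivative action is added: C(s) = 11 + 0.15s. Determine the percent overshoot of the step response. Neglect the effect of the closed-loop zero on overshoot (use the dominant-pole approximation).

33%

Forward path: (11 + 0.15s)·2.3/(s(s+3)). The closed-loop characteristic equation is s² + (3 + 2.3·0.15)s + 2.3·11 = 0.
That is s² + 3.345s + 25.3 = 0, so ω_n = 5.03 rad/s and ζ = 3.345/(2·5.03) = 0.3325.
%OS = 100·exp(−πζ/√(1−ζ²)) = 33%.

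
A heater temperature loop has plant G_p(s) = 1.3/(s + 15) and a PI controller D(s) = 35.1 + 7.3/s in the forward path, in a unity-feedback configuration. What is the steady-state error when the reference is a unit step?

The open loop D(s)G_p(s) has a pole at the origin (type 1), so the static position error constant is infinite and e_ss = 1/(1+∞) = 0.

0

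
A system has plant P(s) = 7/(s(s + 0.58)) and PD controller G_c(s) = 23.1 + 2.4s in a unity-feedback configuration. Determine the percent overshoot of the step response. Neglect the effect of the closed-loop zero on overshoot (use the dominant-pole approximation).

Forward path: (23.1 + 2.4s)·7/(s(s+0.58)). The closed-loop characteristic equation is s² + (0.58 + 7·2.4)s + 7·23.1 = 0.
That is s² + 17.38s + 161.7 = 0, so ω_n = 12.72 rad/s and ζ = 17.38/(2·12.72) = 0.6834.
%OS = 100·exp(−πζ/√(1−ζ²)) = 5.28%.

5.28%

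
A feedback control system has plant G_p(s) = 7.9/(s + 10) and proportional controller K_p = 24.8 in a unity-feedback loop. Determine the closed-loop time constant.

τ = 0.00486 s

Closed-loop transfer function: T(s) = K_p·G_p(s)/(1 + K_p·G_p(s)) = 195.9/(s + 10 + 195.9) = 195.9/(s + 205.9).
Time constant τ = 1/205.9 = 0.00486 s.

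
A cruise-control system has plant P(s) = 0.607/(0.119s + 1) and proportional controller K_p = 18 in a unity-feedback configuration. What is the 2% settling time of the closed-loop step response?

T_s ≈ 0.0399 s

Closed loop: T(s) = K_p·P/(1+K_p·P) = 10.93/(0.119s + 1 + 10.93), with pole at s = −(1 + 10.93)/0.119 = −100.2.
τ = 1/100.2 = 0.009978 s, so 2% settling time ≈ 4τ = 0.0399 s.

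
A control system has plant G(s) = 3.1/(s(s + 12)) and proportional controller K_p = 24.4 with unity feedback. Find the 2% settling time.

T_s ≈ 0.667 s

Closed-loop characteristic equation: s² + 12s + 75.64 = 0, so ω_n = 8.697 rad/s and ζ = 12/(2·8.697) = 0.6899.
2% settling time T_s ≈ 4/(ζω_n) = 4/6 = 0.667 s.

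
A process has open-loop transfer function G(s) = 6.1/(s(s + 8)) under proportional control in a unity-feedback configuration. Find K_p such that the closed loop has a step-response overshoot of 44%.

K_p = 41

From %OS = 100·exp(−πζ/√(1−ζ²)) = 44%, ζ = −ln(0.44)/√(π²+ln²(0.44)) = 0.2528.
Characteristic equation s² + 8s + 6.1K_p = 0 gives ζ = 8/(2√(6.1K_p)).
Setting ζ = 0.2528: √(6.1K_p) = 8/(2·0.2528) = 15.82, so K_p = 250.3/6.1 = 41.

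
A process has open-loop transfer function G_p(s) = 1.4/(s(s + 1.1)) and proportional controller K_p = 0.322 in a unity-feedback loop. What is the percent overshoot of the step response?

The closed-loop denominator s² + 1.1s + 0.4508 gives ω_n = √0.4508 = 0.6714 and ζ = 1.1/(2ω_n) = 0.8192.
%OS = 100·exp(−πζ/√(1−ζ²)) = 100·exp(−π·0.8192/√0.329) = 1.13%.

1.13%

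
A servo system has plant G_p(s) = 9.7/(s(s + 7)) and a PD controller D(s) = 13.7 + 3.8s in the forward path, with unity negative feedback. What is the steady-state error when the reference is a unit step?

0

The open loop D(s)G_p(s) has a pole at the origin (type 1), so the static position error constant is infinite and e_ss = 1/(1+∞) = 0.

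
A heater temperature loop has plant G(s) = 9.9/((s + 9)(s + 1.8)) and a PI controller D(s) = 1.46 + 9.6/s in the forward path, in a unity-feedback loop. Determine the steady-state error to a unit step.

The open loop D(s)G(s) has a pole at the origin (type 1), so the static position error constant is infinite and e_ss = 1/(1+∞) = 0.

0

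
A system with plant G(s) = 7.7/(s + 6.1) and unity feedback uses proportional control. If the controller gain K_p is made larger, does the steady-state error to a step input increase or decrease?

decrease

e_ss = 1/(1 + K_p·G(0)); a larger K_p raises the denominator, so e_ss decreases.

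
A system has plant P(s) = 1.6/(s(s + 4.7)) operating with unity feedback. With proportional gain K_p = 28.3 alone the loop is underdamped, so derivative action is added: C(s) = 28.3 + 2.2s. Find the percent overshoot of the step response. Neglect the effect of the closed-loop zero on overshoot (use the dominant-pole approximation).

Forward path: (28.3 + 2.2s)·1.6/(s(s+4.7)). The closed-loop characteristic equation is s² + (4.7 + 1.6·2.2)s + 1.6·28.3 = 0.
That is s² + 8.22s + 45.28 = 0, so ω_n = 6.729 rad/s and ζ = 8.22/(2·6.729) = 0.6108.
%OS = 100·exp(−πζ/√(1−ζ²)) = 8.86%.

8.86%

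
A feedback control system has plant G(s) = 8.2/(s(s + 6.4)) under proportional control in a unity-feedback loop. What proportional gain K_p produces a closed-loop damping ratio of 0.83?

K_p = 1.81

Closed-loop characteristic equation: s² + 6.4s + K_p·8.2 = 0.
So ω_n = √(8.2K_p) and 2ζω_n = 6.4, giving ζ = 6.4/(2√(8.2K_p)).
Setting ζ = 0.83: √(8.2K_p) = 6.4/(2·0.83) = 3.855, so K_p = 14.86/8.2 = 1.81.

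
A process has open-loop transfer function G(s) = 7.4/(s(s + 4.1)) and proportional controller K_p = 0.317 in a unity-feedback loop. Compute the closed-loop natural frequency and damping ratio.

The closed-loop denominator is s(s+4.1) + 0.317·7.4 = s² + 4.1s + 2.346.
So ω_n² = 2.346 ⇒ ω_n = 1.532 rad/s, and ζ = 4.1/(2ω_n) = 1.34.

ω_n = 1.53 rad/s, ζ = 1.34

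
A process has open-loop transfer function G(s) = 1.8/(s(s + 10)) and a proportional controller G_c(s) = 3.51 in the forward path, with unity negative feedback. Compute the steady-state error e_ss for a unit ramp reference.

The loop has one pole at the origin (type 1). Velocity error constant K_v = lim_{s→0} s·G_c(s)G(s) = 3.51·1.8/10 = 0.6318.
Steady-state error to a unit ramp: e_ss = 1/K_v = 1.58.

1.58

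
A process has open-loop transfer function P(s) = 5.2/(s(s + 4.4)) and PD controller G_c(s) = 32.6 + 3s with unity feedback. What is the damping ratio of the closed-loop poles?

Forward path: (32.6 + 3s)·5.2/(s(s+4.4)). The closed-loop characteristic equation is s² + (4.4 + 5.2·3)s + 5.2·32.6 = 0.
That is s² + 20s + 169.5 = 0, so ω_n = 13.02 rad/s and ζ = 20/(2·13.02) = 0.7681.

ζ = 0.768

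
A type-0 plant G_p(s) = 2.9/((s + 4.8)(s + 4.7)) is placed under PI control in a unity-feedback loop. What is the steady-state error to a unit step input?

0

The PI controller's integrator makes the forward path type 1, so e_ss to a step is zero.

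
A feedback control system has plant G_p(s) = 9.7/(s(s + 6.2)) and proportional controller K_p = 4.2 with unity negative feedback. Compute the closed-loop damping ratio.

The closed-loop denominator is s(s+6.2) + 4.2·9.7 = s² + 6.2s + 40.74.
So ω_n² = 40.74 ⇒ ω_n = 6.383 rad/s, and ζ = 6.2/(2ω_n) = 0.486.

ζ = 0.486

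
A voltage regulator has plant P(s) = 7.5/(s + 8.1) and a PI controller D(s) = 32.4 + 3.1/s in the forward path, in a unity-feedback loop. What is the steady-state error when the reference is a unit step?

0

The open loop D(s)P(s) has a pole at the origin (type 1), so the static position error constant is infinite and e_ss = 1/(1+∞) = 0.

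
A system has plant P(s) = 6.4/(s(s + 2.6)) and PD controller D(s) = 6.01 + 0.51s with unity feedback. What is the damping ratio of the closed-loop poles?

Forward path: (6.01 + 0.51s)·6.4/(s(s+2.6)). The closed-loop characteristic equation is s² + (2.6 + 6.4·0.51)s + 6.4·6.01 = 0.
That is s² + 5.864s + 38.46 = 0, so ω_n = 6.202 rad/s and ζ = 5.864/(2·6.202) = 0.4728.

ζ = 0.473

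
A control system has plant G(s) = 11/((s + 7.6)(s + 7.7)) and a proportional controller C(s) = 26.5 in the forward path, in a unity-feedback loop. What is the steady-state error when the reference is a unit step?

0.167

The loop is type 0. Static position error constant K_pos = C(0)·G(0) = 26.5·0.188 = 4.981.
Steady-state error to a unit step: e_ss = 1/(1+K_pos) = 1/5.981 = 0.167.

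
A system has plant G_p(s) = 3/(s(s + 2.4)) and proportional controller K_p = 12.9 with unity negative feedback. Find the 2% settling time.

T_s ≈ 3.33 s

From 1 + K_pG_p(s) = 0: s² + 2.4s + 38.7 = 0 ⇒ ω_n = 6.221, ζ = 0.1929.
2% settling time T_s ≈ 4/(ζω_n) = 4/1.2 = 3.33 s.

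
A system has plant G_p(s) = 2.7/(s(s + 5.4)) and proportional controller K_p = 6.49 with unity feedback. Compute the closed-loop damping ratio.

1 + K_p·G_p(s) = 0 gives s² + 5.4s + 17.52 = 0.
Matching s² + 2ζω_n s + ω_n²: ω_n = √17.52 = 4.186 rad/s and 2ζω_n = 5.4, so ζ = 5.4/(2·4.186) = 0.645.

ζ = 0.645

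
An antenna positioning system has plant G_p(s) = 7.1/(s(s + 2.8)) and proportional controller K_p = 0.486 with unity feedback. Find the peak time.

Closed-loop characteristic equation: s² + 2.8s + 3.451 = 0, so ω_n = 1.858 rad/s and ζ = 2.8/(2·1.858) = 0.7537.
Damped frequency ω_d = ω_n√(1−ζ²) = 1.221 rad/s, so peak time T_p = π/ω_d = 2.57 s.

T_p = 2.57 s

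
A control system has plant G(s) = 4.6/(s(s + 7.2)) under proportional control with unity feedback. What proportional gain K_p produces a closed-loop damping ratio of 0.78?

Closed-loop characteristic equation: s² + 7.2s + K_p·4.6 = 0.
So ω_n = √(4.6K_p) and 2ζω_n = 7.2, giving ζ = 7.2/(2√(4.6K_p)).
Setting ζ = 0.78: √(4.6K_p) = 7.2/(2·0.78) = 4.615, so K_p = 21.3/4.6 = 4.63.

K_p = 4.63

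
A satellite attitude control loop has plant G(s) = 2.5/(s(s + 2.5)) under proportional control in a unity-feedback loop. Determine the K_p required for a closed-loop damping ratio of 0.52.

K_p = 2.31

Closed-loop characteristic equation: s² + 2.5s + K_p·2.5 = 0.
So ω_n = √(2.5K_p) and 2ζω_n = 2.5, giving ζ = 2.5/(2√(2.5K_p)).
Setting ζ = 0.52: √(2.5K_p) = 2.5/(2·0.52) = 2.404, so K_p = 5.778/2.5 = 2.31.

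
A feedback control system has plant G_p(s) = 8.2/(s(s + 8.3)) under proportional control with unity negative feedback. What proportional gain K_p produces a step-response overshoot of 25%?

K_p = 12.9

From %OS = 100·exp(−πζ/√(1−ζ²)) = 25%, ζ = −ln(0.25)/√(π²+ln²(0.25)) = 0.4037.
Characteristic equation s² + 8.3s + 8.2K_p = 0 gives ζ = 8.3/(2√(8.2K_p)).
Setting ζ = 0.4037: √(8.2K_p) = 8.3/(2·0.4037) = 10.28, so K_p = 105.7/8.2 = 12.9.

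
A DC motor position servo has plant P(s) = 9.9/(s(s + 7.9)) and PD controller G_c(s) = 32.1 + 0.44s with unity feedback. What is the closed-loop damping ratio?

ζ = 0.344

Forward path: (32.1 + 0.44s)·9.9/(s(s+7.9)). The closed-loop characteristic equation is s² + (7.9 + 9.9·0.44)s + 9.9·32.1 = 0.
That is s² + 12.26s + 317.8 = 0, so ω_n = 17.83 rad/s and ζ = 12.26/(2·17.83) = 0.3438.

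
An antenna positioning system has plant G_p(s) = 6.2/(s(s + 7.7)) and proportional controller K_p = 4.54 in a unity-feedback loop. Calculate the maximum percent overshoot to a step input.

Closed-loop characteristic equation: s² + 7.7s + 28.15 = 0, so ω_n = 5.305 rad/s and ζ = 7.7/(2·5.305) = 0.7257.
%OS = 100·exp(−πζ/√(1−ζ²)) = 100·exp(−π·0.7257/√0.4734) = 3.64%.

3.64%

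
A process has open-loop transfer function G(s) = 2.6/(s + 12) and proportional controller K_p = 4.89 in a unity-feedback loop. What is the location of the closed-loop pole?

Closed-loop transfer function: T(s) = K_p·G(s)/(1 + K_p·G(s)) = 12.71/(s + 12 + 12.71) = 12.71/(s + 24.71).
The closed-loop pole is at s = −24.71.

s = -24.71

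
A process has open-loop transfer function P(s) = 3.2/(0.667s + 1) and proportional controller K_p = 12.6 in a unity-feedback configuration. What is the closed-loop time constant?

Closed loop: T(s) = K_p·P/(1+K_p·P) = 40.32/(0.667s + 1 + 40.32), with pole at s = −(1 + 40.32)/0.667 = −61.95.
Closed-loop time constant τ = 1/61.95 = 0.0161 s.

τ = 0.0161 s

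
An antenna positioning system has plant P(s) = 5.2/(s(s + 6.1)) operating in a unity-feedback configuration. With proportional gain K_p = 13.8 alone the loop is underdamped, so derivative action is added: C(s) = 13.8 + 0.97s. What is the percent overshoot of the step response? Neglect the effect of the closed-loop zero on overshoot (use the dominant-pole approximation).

6.43%

Forward path: (13.8 + 0.97s)·5.2/(s(s+6.1)). The closed-loop characteristic equation is s² + (6.1 + 5.2·0.97)s + 5.2·13.8 = 0.
That is s² + 11.14s + 71.76 = 0, so ω_n = 8.471 rad/s and ζ = 11.14/(2·8.471) = 0.6578.
%OS = 100·exp(−πζ/√(1−ζ²)) = 6.43%.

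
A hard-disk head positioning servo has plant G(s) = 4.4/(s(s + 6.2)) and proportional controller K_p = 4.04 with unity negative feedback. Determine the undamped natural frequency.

With unity feedback the closed-loop characteristic equation is s² + 6.2s + 4.04·4.4 = s² + 6.2s + 17.78 = 0.
Matching s² + 2ζω_n s + ω_n²: ω_n = √17.78 = 4.216 rad/s and 2ζω_n = 6.2, so ζ = 6.2/(2·4.216) = 0.735.

ω_n = 4.22 rad/s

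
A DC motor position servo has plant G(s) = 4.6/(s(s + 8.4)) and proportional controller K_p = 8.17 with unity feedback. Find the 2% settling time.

Closed-loop characteristic equation: s² + 8.4s + 37.58 = 0, so ω_n = 6.13 rad/s and ζ = 8.4/(2·6.13) = 0.6851.
2% settling time T_s ≈ 4/(ζω_n) = 4/4.2 = 0.952 s.

T_s ≈ 0.952 s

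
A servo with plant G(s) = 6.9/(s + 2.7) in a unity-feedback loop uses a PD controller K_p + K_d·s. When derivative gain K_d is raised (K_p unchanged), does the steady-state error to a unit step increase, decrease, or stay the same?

unchanged

K_d affects only the transient (the s-coefficient); the DC loop gain, and hence e_ss, depends only on K_p.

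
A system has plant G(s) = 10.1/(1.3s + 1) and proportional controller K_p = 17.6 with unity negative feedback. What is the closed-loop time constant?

τ = 0.00727 s

Closed loop: T(s) = K_p·G/(1+K_p·G) = 177.8/(1.3s + 1 + 177.8), with pole at s = −(1 + 177.8)/1.3 = −137.5.
Closed-loop time constant τ = 1/137.5 = 0.00727 s.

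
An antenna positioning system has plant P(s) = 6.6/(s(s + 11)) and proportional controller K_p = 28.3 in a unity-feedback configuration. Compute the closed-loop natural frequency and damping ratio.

The closed-loop denominator is s(s+11) + 28.3·6.6 = s² + 11s + 186.8.
So ω_n² = 186.8 ⇒ ω_n = 13.67 rad/s, and ζ = 11/(2ω_n) = 0.402.

ω_n = 13.7 rad/s, ζ = 0.402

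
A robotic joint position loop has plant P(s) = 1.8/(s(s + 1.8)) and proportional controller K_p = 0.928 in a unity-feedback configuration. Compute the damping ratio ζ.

The closed-loop denominator is s(s+1.8) + 0.928·1.8 = s² + 1.8s + 1.67.
So ω_n² = 1.67 ⇒ ω_n = 1.292 rad/s, and ζ = 1.8/(2ω_n) = 0.696.

ζ = 0.696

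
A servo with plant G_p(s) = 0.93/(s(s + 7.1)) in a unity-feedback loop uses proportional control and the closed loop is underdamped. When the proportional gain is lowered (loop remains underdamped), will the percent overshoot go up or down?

ζ = 7.1/(2√(0.93K_p)) rises as K_p falls; higher damping means less overshoot.

decrease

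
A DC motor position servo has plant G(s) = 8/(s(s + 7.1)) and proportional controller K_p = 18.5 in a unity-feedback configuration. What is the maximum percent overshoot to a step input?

From 1 + K_pG(s) = 0: s² + 7.1s + 148 = 0 ⇒ ω_n = 12.17, ζ = 0.2918.
%OS = 100·exp(−πζ/√(1−ζ²)) = 100·exp(−π·0.2918/√0.9148) = 38.3%.

38.3%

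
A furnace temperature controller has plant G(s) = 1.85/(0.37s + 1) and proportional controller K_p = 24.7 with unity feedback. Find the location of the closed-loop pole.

s = -126.2

Closed loop: T(s) = K_p·G/(1+K_p·G) = 45.7/(0.37s + 1 + 45.7), with pole at s = −(1 + 45.7)/0.37 = −126.2.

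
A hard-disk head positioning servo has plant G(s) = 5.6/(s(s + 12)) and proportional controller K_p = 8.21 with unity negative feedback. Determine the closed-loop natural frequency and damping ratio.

ω_n = 6.78 rad/s, ζ = 0.885

The closed-loop denominator is s(s+12) + 8.21·5.6 = s² + 12s + 45.98.
So ω_n² = 45.98 ⇒ ω_n = 6.781 rad/s, and ζ = 12/(2ω_n) = 0.885.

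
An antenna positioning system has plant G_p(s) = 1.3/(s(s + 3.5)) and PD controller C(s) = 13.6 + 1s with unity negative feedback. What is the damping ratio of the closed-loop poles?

Forward path: (13.6 + 1s)·1.3/(s(s+3.5)). The closed-loop characteristic equation is s² + (3.5 + 1.3·1)s + 1.3·13.6 = 0.
That is s² + 4.8s + 17.68 = 0, so ω_n = 4.205 rad/s and ζ = 4.8/(2·4.205) = 0.5708.

ζ = 0.571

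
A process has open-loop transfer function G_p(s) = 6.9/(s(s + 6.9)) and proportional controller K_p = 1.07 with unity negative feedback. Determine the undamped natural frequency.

With unity feedback the closed-loop characteristic equation is s² + 6.9s + 1.07·6.9 = s² + 6.9s + 7.383 = 0.
Matching s² + 2ζω_n s + ω_n²: ω_n = √7.383 = 2.717 rad/s and 2ζω_n = 6.9, so ζ = 6.9/(2·2.717) = 1.27.

ω_n = 2.72 rad/s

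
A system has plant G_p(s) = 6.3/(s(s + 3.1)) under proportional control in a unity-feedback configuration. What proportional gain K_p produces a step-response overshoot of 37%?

K_p = 4.19

From %OS = 100·exp(−πζ/√(1−ζ²)) = 37%, ζ = −ln(0.37)/√(π²+ln²(0.37)) = 0.3017.
Characteristic equation s² + 3.1s + 6.3K_p = 0 gives ζ = 3.1/(2√(6.3K_p)).
Setting ζ = 0.3017: √(6.3K_p) = 3.1/(2·0.3017) = 5.137, so K_p = 26.39/6.3 = 4.19.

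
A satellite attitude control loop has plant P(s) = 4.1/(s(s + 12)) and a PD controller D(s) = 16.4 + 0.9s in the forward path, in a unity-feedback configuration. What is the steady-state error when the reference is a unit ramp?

The loop has one pole at the origin (type 1). Velocity error constant K_v = lim_{s→0} s·D(s)P(s) = 16.4·4.1/12 = 5.603.
Steady-state error to a unit ramp: e_ss = 1/K_v = 0.178.

0.178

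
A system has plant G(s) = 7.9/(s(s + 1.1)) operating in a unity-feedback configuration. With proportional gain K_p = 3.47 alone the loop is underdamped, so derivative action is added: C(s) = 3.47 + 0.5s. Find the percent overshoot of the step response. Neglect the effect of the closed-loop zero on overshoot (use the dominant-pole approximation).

17.7%

Forward path: (3.47 + 0.5s)·7.9/(s(s+1.1)). The closed-loop characteristic equation is s² + (1.1 + 7.9·0.5)s + 7.9·3.47 = 0.
That is s² + 5.05s + 27.41 = 0, so ω_n = 5.236 rad/s and ζ = 5.05/(2·5.236) = 0.4823.
%OS = 100·exp(−πζ/√(1−ζ²)) = 17.7%.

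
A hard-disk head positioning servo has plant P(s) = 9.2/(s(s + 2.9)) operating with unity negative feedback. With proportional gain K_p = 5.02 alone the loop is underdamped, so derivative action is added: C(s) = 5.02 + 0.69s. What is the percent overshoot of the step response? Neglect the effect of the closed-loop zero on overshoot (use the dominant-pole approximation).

Forward path: (5.02 + 0.69s)·9.2/(s(s+2.9)). The closed-loop characteristic equation is s² + (2.9 + 9.2·0.69)s + 9.2·5.02 = 0.
That is s² + 9.248s + 46.18 = 0, so ω_n = 6.796 rad/s and ζ = 9.248/(2·6.796) = 0.6804.
%OS = 100·exp(−πζ/√(1−ζ²)) = 5.41%.

5.41%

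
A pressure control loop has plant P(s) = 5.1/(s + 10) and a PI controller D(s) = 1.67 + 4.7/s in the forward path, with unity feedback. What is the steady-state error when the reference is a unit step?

0

The open loop D(s)P(s) has a pole at the origin (type 1), so the static position error constant is infinite and e_ss = 1/(1+∞) = 0.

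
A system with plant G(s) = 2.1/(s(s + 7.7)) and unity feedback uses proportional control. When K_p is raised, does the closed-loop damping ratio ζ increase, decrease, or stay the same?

decrease

ζ = 7.7/(2√(2.1K_p)); increasing K_p raises the denominator, so ζ falls.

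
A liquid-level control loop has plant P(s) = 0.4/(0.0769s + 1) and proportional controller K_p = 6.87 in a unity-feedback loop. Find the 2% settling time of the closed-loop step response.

Closed loop: T(s) = K_p·P/(1+K_p·P) = 2.748/(0.0769s + 1 + 2.748), with pole at s = −(1 + 2.748)/0.0769 = −48.74.
τ = 1/48.74 = 0.02052 s, so 2% settling time ≈ 4τ = 0.0821 s.

T_s ≈ 0.0821 s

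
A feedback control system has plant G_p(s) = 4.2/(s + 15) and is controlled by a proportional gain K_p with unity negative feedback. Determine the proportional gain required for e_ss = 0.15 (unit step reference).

Steady-state error for a unit step on this type-0 loop is 1/(1 + K_p·G_p(0)).
G_p(0) = 0.28. Require 1/(1 + K_p·0.28) = 0.15, so 1 + 0.28·K_p = 6.667.
K_p = (6.667 − 1)/0.28 = 20.2.

K_p = 20.2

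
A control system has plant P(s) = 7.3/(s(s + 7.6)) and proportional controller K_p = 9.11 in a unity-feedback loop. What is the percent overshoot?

From 1 + K_pP(s) = 0: s² + 7.6s + 66.5 = 0 ⇒ ω_n = 8.155, ζ = 0.466.
%OS = 100·exp(−πζ/√(1−ζ²)) = 100·exp(−π·0.466/√0.7829) = 19.1%.

19.1%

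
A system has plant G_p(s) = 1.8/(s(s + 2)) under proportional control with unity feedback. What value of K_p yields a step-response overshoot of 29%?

From %OS = 100·exp(−πζ/√(1−ζ²)) = 29%, ζ = −ln(0.29)/√(π²+ln²(0.29)) = 0.3666.
Characteristic equation s² + 2s + 1.8K_p = 0 gives ζ = 2/(2√(1.8K_p)).
Setting ζ = 0.3666: √(1.8K_p) = 2/(2·0.3666) = 2.728, so K_p = 7.441/1.8 = 4.13.

K_p = 4.13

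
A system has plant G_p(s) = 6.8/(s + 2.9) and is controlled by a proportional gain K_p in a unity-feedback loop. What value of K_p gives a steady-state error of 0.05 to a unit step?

The loop is type 0, so e_ss(step) = 1/(1 + K_pos) with K_pos = K_p·G_p(0).
G_p(0) = 2.345. Require 1/(1 + K_p·2.345) = 0.05, so 1 + 2.345·K_p = 20.
K_p = (20 − 1)/2.345 = 8.1.

K_p = 8.1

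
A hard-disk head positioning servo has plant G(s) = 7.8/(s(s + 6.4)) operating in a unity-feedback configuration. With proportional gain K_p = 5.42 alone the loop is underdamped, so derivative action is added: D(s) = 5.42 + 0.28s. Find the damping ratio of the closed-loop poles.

Forward path: (5.42 + 0.28s)·7.8/(s(s+6.4)). The closed-loop characteristic equation is s² + (6.4 + 7.8·0.28)s + 7.8·5.42 = 0.
That is s² + 8.584s + 42.28 = 0, so ω_n = 6.502 rad/s and ζ = 8.584/(2·6.502) = 0.6601.

ζ = 0.66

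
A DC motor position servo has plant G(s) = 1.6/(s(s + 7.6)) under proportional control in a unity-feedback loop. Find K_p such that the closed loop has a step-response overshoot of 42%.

From %OS = 100·exp(−πζ/√(1−ζ²)) = 42%, ζ = −ln(0.42)/√(π²+ln²(0.42)) = 0.2662.
Characteristic equation s² + 7.6s + 1.6K_p = 0 gives ζ = 7.6/(2√(1.6K_p)).
Setting ζ = 0.2662: √(1.6K_p) = 7.6/(2·0.2662) = 14.28, so K_p = 203.8/1.6 = 127.

K_p = 127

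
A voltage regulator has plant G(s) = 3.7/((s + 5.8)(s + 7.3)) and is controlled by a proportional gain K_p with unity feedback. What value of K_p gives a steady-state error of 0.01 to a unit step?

K_p = 1130

Steady-state error for a unit step on this type-0 loop is 1/(1 + K_p·G(0)).
G(0) = 0.08739. Require 1/(1 + K_p·0.08739) = 0.01, so 1 + 0.08739·K_p = 100.
K_p = (100 − 1)/0.08739 = 1130.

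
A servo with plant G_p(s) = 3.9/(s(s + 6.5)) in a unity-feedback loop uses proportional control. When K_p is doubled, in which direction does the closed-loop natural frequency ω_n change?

ω_n = √(3.9·K_p), which grows with K_p.

increase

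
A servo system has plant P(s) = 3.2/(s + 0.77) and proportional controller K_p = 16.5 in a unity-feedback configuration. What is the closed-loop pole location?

s = -53.57

Closed-loop transfer function: T(s) = K_p·P(s)/(1 + K_p·P(s)) = 52.8/(s + 0.77 + 52.8) = 52.8/(s + 53.57).
The closed-loop pole is at s = −53.57.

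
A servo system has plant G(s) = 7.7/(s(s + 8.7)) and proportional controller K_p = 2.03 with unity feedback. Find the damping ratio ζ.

The closed-loop denominator is s(s+8.7) + 2.03·7.7 = s² + 8.7s + 15.63.
So ω_n² = 15.63 ⇒ ω_n = 3.954 rad/s, and ζ = 8.7/(2ω_n) = 1.1.

ζ = 1.1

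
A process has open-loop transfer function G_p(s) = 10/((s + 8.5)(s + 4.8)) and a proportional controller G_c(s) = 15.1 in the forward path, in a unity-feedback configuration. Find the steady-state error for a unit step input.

The loop is type 0. Static position error constant K_pos = G_c(0)·G_p(0) = 15.1·0.2451 = 3.701.
Steady-state error to a unit step: e_ss = 1/(1+K_pos) = 1/4.701 = 0.213.

0.213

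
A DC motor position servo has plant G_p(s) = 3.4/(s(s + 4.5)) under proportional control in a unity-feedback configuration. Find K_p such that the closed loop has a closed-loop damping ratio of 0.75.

K_p = 2.65

Closed-loop characteristic equation: s² + 4.5s + K_p·3.4 = 0.
So ω_n = √(3.4K_p) and 2ζω_n = 4.5, giving ζ = 4.5/(2√(3.4K_p)).
Setting ζ = 0.75: √(3.4K_p) = 4.5/(2·0.75) = 3, so K_p = 9/3.4 = 2.65.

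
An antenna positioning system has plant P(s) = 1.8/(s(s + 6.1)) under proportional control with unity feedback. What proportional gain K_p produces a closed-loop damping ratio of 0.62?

Closed-loop characteristic equation: s² + 6.1s + K_p·1.8 = 0.
So ω_n = √(1.8K_p) and 2ζω_n = 6.1, giving ζ = 6.1/(2√(1.8K_p)).
Setting ζ = 0.62: √(1.8K_p) = 6.1/(2·0.62) = 4.919, so K_p = 24.2/1.8 = 13.4.

K_p = 13.4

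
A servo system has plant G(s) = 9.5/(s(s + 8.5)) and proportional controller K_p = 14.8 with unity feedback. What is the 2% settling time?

From 1 + K_pG(s) = 0: s² + 8.5s + 140.6 = 0 ⇒ ω_n = 11.86, ζ = 0.3584.
2% settling time T_s ≈ 4/(ζω_n) = 4/4.25 = 0.941 s.

T_s ≈ 0.941 s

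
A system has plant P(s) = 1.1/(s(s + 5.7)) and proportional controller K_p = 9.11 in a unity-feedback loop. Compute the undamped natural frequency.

ω_n = 3.17 rad/s

The closed-loop denominator is s(s+5.7) + 9.11·1.1 = s² + 5.7s + 10.02.
So ω_n² = 10.02 ⇒ ω_n = 3.166 rad/s, and ζ = 5.7/(2ω_n) = 0.9.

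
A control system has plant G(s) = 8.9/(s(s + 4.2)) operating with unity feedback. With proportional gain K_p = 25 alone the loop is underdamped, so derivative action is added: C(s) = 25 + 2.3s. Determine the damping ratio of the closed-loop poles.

ζ = 0.827

Forward path: (25 + 2.3s)·8.9/(s(s+4.2)). The closed-loop characteristic equation is s² + (4.2 + 8.9·2.3)s + 8.9·25 = 0.
That is s² + 24.67s + 222.5 = 0, so ω_n = 14.92 rad/s and ζ = 24.67/(2·14.92) = 0.8269.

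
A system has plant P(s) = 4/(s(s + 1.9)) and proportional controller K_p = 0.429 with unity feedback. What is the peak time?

T_p = 3.48 s

From 1 + K_pP(s) = 0: s² + 1.9s + 1.716 = 0 ⇒ ω_n = 1.31, ζ = 0.7252.
Damped frequency ω_d = ω_n√(1−ζ²) = 0.9019 rad/s, so peak time T_p = π/ω_d = 3.48 s.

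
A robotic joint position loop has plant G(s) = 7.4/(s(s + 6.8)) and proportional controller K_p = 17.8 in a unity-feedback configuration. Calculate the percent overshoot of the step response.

The closed-loop denominator s² + 6.8s + 131.7 gives ω_n = √131.7 = 11.48 and ζ = 6.8/(2ω_n) = 0.2962.
%OS = 100·exp(−πζ/√(1−ζ²)) = 100·exp(−π·0.2962/√0.9122) = 37.7%.

37.7%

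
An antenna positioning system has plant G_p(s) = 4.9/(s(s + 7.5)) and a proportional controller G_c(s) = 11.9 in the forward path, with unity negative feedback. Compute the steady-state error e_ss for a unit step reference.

The open loop G_c(s)G_p(s) has a pole at the origin (type 1), so the static position error constant is infinite and e_ss = 1/(1+∞) = 0.

0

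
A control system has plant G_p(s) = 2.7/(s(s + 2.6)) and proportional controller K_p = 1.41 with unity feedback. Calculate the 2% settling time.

T_s ≈ 3.08 s

Closed-loop characteristic equation: s² + 2.6s + 3.807 = 0, so ω_n = 1.951 rad/s and ζ = 2.6/(2·1.951) = 0.6663.
2% settling time T_s ≈ 4/(ζω_n) = 4/1.3 = 3.08 s.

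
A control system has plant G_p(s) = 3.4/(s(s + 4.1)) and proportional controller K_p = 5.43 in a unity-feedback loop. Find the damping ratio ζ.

ζ = 0.477

The closed-loop denominator is s(s+4.1) + 5.43·3.4 = s² + 4.1s + 18.46.
So ω_n² = 18.46 ⇒ ω_n = 4.297 rad/s, and ζ = 4.1/(2ω_n) = 0.477.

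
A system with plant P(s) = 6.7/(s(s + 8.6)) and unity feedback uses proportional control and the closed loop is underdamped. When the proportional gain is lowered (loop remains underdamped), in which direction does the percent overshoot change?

decrease

ζ = 8.6/(2√(6.7K_p)) rises as K_p falls; higher damping means less overshoot.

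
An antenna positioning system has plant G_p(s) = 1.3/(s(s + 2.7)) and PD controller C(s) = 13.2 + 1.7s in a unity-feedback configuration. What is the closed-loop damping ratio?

Forward path: (13.2 + 1.7s)·1.3/(s(s+2.7)). The closed-loop characteristic equation is s² + (2.7 + 1.3·1.7)s + 1.3·13.2 = 0.
That is s² + 4.91s + 17.16 = 0, so ω_n = 4.142 rad/s and ζ = 4.91/(2·4.142) = 0.5926.

ζ = 0.593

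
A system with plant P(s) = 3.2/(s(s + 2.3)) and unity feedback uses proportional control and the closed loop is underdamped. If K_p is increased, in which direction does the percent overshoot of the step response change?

increase

ζ = 2.3/(2√(3.2K_p)) decreases as K_p grows; lower damping means more overshoot.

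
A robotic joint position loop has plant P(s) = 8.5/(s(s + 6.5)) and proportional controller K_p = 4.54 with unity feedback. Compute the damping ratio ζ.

ζ = 0.523

The closed-loop denominator is s(s+6.5) + 4.54·8.5 = s² + 6.5s + 38.59.
So ω_n² = 38.59 ⇒ ω_n = 6.212 rad/s, and ζ = 6.5/(2ω_n) = 0.523.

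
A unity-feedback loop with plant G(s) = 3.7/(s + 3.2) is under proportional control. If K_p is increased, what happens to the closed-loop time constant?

Closed-loop pole is at s = −(3.2+K_p·3.7); larger K_p moves it further left, so τ = 1/(3.2+K_p·3.7) decreases.

decrease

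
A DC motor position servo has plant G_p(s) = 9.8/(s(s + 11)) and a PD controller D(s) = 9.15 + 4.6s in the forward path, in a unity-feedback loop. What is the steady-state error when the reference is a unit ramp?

The loop has one pole at the origin (type 1). Velocity error constant K_v = lim_{s→0} s·D(s)G_p(s) = 9.15·9.8/11 = 8.152.
Steady-state error to a unit ramp: e_ss = 1/K_v = 0.123.

0.123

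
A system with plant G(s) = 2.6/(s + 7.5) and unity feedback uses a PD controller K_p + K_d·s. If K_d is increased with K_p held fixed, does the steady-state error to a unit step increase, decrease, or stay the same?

At s = 0 the derivative term contributes nothing: C(0) = K_p regardless of K_d, so K_pos = K_p·G(0) and e_ss are unchanged.

unchanged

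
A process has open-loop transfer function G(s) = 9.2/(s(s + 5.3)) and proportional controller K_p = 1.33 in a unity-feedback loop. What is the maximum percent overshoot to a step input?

2.61%

The closed-loop denominator s² + 5.3s + 12.24 gives ω_n = √12.24 = 3.498 and ζ = 5.3/(2ω_n) = 0.7576.
%OS = 100·exp(−πζ/√(1−ζ²)) = 100·exp(−π·0.7576/√0.4261) = 2.61%.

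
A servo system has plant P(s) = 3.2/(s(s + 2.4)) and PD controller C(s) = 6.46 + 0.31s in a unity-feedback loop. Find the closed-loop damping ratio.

Forward path: (6.46 + 0.31s)·3.2/(s(s+2.4)). The closed-loop characteristic equation is s² + (2.4 + 3.2·0.31)s + 3.2·6.46 = 0.
That is s² + 3.392s + 20.67 = 0, so ω_n = 4.547 rad/s and ζ = 3.392/(2·4.547) = 0.373.

ζ = 0.373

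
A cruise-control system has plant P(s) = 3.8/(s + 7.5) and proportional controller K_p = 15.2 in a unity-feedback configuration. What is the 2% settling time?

Closed-loop transfer function: T(s) = K_p·P(s)/(1 + K_p·P(s)) = 57.76/(s + 7.5 + 57.76) = 57.76/(s + 65.26).
Time constant τ = 1/65.26 = 0.01532 s, so the 2% settling time is about 4τ = 0.0613 s.

T_s ≈ 0.0613 s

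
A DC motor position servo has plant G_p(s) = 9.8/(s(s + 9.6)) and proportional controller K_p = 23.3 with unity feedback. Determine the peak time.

The closed-loop denominator s² + 9.6s + 228.3 gives ω_n = √228.3 = 15.11 and ζ = 9.6/(2ω_n) = 0.3177.
Damped frequency ω_d = ω_n√(1−ζ²) = 14.33 rad/s, so peak time T_p = π/ω_d = 0.219 s.

T_p = 0.219 s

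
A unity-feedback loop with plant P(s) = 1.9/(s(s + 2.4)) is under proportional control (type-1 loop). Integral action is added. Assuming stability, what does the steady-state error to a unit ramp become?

0

The integrator raises the loop to type 2, so K_v → ∞ and e_ss to a ramp is zero.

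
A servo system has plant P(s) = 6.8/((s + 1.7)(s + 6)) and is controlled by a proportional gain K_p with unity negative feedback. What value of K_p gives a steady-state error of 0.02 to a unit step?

The loop is type 0, so e_ss(step) = 1/(1 + K_pos) with K_pos = K_p·P(0).
P(0) = 0.6667. Require 1/(1 + K_p·0.6667) = 0.02, so 1 + 0.6667·K_p = 50.
K_p = (50 − 1)/0.6667 = 73.5.

K_p = 73.5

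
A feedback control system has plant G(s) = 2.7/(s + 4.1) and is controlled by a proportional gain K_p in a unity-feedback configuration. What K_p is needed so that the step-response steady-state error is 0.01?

Steady-state error for a unit step on this type-0 loop is 1/(1 + K_p·G(0)).
G(0) = 0.6585. Require 1/(1 + K_p·0.6585) = 0.01, so 1 + 0.6585·K_p = 100.
K_p = (100 − 1)/0.6585 = 150.

K_p = 150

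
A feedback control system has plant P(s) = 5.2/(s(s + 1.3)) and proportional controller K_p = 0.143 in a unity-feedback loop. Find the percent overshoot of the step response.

The closed-loop denominator s² + 1.3s + 0.7436 gives ω_n = √0.7436 = 0.8623 and ζ = 1.3/(2ω_n) = 0.7538.
%OS = 100·exp(−πζ/√(1−ζ²)) = 100·exp(−π·0.7538/√0.4318) = 2.72%.

2.72%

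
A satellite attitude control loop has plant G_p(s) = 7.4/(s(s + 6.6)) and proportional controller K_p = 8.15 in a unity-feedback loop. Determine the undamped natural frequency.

With unity feedback the closed-loop characteristic equation is s² + 6.6s + 8.15·7.4 = s² + 6.6s + 60.31 = 0.
Matching s² + 2ζω_n s + ω_n²: ω_n = √60.31 = 7.766 rad/s and 2ζω_n = 6.6, so ζ = 6.6/(2·7.766) = 0.425.

ω_n = 7.77 rad/s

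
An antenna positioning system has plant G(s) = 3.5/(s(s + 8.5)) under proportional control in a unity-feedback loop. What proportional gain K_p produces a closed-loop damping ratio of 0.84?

Closed-loop characteristic equation: s² + 8.5s + K_p·3.5 = 0.
So ω_n = √(3.5K_p) and 2ζω_n = 8.5, giving ζ = 8.5/(2√(3.5K_p)).
Setting ζ = 0.84: √(3.5K_p) = 8.5/(2·0.84) = 5.06, so K_p = 25.6/3.5 = 7.31.

K_p = 7.31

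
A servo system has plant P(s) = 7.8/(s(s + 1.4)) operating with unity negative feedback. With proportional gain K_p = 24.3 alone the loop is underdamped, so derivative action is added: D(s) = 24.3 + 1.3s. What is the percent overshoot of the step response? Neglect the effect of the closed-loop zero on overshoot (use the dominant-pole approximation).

Forward path: (24.3 + 1.3s)·7.8/(s(s+1.4)). The closed-loop characteristic equation is s² + (1.4 + 7.8·1.3)s + 7.8·24.3 = 0.
That is s² + 11.54s + 189.5 = 0, so ω_n = 13.77 rad/s and ζ = 11.54/(2·13.77) = 0.4191.
%OS = 100·exp(−πζ/√(1−ζ²)) = 23.5%.

23.5%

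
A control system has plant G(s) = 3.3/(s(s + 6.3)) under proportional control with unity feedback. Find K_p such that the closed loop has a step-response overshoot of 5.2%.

From %OS = 100·exp(−πζ/√(1−ζ²)) = 5.2%, ζ = −ln(0.052)/√(π²+ln²(0.052)) = 0.6853.
Characteristic equation s² + 6.3s + 3.3K_p = 0 gives ζ = 6.3/(2√(3.3K_p)).
Setting ζ = 0.6853: √(3.3K_p) = 6.3/(2·0.6853) = 4.596, so K_p = 21.13/3.3 = 6.4.

K_p = 6.4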